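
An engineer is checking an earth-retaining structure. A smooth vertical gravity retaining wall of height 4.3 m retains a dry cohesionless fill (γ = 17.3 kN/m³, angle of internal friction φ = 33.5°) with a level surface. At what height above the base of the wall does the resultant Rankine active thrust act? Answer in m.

1.43 m

K_a = 0.2887.
The pressure distribution is triangular, so the resultant acts at H/3 above the base = 4.3/3 = 1.433 m.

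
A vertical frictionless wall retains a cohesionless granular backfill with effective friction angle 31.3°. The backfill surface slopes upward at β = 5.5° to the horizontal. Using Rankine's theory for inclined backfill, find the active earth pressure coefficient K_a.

K_a = cos β · (cos β − √(cos²β − cos²φ)) / (cos β + √(cos²β − cos²φ)).
cos β = 0.9954, cos φ = 0.8545, √(cos²β − cos²φ) = 0.5106.
K_a = 0.9954 × (0.9954 − 0.5106)/(0.9954 + 0.5106) = 0.3204.

0.320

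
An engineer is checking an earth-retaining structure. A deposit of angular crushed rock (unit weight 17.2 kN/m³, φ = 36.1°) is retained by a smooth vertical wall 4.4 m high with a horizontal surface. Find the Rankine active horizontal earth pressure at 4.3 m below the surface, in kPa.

19.1 kPa

K_a = (1 − sin φ)/(1 + sin φ) = 0.2585.
σ_h = K_a γ z = 0.2585 × 17.2 × 4.3 = 19.12 kPa.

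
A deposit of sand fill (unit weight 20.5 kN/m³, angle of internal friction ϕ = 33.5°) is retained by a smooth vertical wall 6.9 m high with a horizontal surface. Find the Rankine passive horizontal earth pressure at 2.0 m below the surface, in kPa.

142 kPa

K_p = (1 + sin φ)/(1 − sin φ) = 3.464.
σ_h = K_p γ z = 3.464 × 20.5 × 2.0 = 142.0 kPa.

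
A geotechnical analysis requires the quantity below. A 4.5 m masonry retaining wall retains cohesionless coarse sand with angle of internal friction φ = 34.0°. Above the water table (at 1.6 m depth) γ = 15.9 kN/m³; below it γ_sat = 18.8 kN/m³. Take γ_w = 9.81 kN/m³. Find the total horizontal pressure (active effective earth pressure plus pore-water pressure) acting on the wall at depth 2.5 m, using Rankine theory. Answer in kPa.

K_a = (1 − sin φ)/(1 + sin φ) = 0.2827.
γ' = 18.8 − 9.81 = 8.990 kN/m³.
Effective vertical stress at 2.5 m: σ'_v = 15.9×1.6 + 8.990×0.900 = 33.53 kPa.
σ'_h = K_a σ'_v = 0.2827 × 33.53 = 9.480 kPa; u = γ_w × 0.900 = 8.829 kPa.
Total σ_h = 9.480 + 8.829 = 18.31 kPa.

18.3 kPa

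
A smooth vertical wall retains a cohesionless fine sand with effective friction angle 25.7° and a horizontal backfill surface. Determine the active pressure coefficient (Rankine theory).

0.395

K_a = (1 − sin φ)/(1 + sin φ) = (1 − sin 25.7°)/(1 + sin 25.7°) = 0.3950.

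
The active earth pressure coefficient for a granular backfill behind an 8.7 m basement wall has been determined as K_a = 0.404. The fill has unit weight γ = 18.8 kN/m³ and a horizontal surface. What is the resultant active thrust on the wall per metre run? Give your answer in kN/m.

P = ½ K_a γ H² = 0.5 × 0.404 × 18.8 × 8.7² = 287.4 kN/m.

287 kN/m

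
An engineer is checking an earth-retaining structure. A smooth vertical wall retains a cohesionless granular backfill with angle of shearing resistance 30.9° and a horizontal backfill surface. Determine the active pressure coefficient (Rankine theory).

K_a = tan²(45° − φ/2) = tan²(29.55°) = 0.3214.

0.321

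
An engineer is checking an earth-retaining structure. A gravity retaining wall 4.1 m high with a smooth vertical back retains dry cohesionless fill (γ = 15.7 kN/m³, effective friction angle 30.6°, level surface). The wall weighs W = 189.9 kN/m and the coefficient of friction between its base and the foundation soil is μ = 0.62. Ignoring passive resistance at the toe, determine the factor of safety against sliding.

K_a = tan²(45° − 30.6°/2) = 0.3253.
P_a = ½K_aγH² = 0.5×0.3253×15.7×4.1² = 42.93 kN/m, acting at H/3 = 1.367 m above the base.
FS_sliding = μW / P_a = 0.62×189.9 / 42.93 = 2.742.

2.74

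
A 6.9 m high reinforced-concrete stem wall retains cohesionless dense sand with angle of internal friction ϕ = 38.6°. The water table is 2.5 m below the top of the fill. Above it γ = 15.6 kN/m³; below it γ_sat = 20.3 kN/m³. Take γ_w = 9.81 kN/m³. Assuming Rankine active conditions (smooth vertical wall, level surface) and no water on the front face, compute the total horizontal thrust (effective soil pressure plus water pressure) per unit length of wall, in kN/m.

170 kN/m

K_a = tan²(45° − φ/2) = 0.2316.
γ' = 20.3 − 9.81 = 10.49 kN/m³. Depth below WT = 4.4 m.
σ'_h at WT = K_a γ d_w = 9.033 kPa; at base = 9.033 + K_a γ' × 4.4 = 19.72 kPa.
P₁ (0–2.5 m) = ½×9.033×2.5 = 11.29. P₂ (2.5–6.9 m) = ½(9.033+19.72)×4.4 = 63.26.
P_w = ½ γ_w h₂² = 0.5×9.81×4.4² = 94.96. Total = 11.29+63.26+94.96 = 169.5 kN/m.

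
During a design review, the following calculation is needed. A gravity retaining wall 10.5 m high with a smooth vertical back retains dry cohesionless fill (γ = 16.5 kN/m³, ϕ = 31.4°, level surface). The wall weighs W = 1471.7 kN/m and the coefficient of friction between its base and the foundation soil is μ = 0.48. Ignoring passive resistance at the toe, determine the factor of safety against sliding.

2.47

K_a = tan²(45° − 31.4°/2) = 0.3149.
P_a = ½K_aγH² = 0.5×0.3149×16.5×10.5² = 286.4 kN/m, acting at H/3 = 3.500 m above the base.
FS_sliding = μW / P_a = 0.48×1471.7 / 286.4 = 2.466.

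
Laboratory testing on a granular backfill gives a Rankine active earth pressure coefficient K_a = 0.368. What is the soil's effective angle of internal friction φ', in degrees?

27.5°

K_a = tan²(45° − φ/2) ⇒ 45° − φ/2 = arctan(√0.368) = 31.24°.
φ = 2(45° − 31.24°) = 27.52°.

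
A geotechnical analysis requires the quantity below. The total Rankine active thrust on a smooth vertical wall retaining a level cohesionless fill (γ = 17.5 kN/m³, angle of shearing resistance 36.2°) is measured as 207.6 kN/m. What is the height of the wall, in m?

K_a = 0.2574. P_a = ½ K_a γ H² ⇒ H = √(2P_a/(K_a γ)).
H = √(2×207.6/(0.2574×17.5)) = 9.601 m.

9.60 m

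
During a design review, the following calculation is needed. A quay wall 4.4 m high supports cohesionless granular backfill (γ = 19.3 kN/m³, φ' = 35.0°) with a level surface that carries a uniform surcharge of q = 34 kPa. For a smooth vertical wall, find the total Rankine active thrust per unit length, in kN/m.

K_a = tan²(45° − φ/2) = 0.2710.
Soil triangle: ½ K_a γ H² = 0.5×0.2710×19.3×4.4² = 50.63 kN/m.
Surcharge rectangle: K_a q H = 0.2710×34×4.4 = 40.54 kN/m.
Total = 50.63 + 40.54 = 91.17 kN/m.

91.2 kN/m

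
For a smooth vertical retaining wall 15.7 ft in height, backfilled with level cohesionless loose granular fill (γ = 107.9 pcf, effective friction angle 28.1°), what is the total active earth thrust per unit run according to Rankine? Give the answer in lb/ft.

4780 lb/ft

K_a = tan²(45° − φ/2) = 0.3596.
P_a = ½ K_a γ H² = 0.5 × 0.3596 × 107.9 × 15.7² = 4782 lb/ft.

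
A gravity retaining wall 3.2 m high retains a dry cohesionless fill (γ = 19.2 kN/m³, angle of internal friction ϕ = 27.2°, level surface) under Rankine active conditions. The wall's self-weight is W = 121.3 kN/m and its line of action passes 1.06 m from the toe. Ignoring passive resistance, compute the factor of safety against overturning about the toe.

3.29

K_a = tan²(45° − 27.2°/2) = 0.3726.
P_a = ½K_aγH² = 0.5×0.3726×19.2×3.2² = 36.63 kN/m, acting at H/3 = 1.067 m above the base.
Overturning moment M_o = P_a × H/3 = 36.63 × 1.067 = 39.07.
Resisting moment M_r = W × 1.06 = 121.3 × 1.06 = 128.6.
FS_overturning = M_r/M_o = 128.6/39.07 = 3.291.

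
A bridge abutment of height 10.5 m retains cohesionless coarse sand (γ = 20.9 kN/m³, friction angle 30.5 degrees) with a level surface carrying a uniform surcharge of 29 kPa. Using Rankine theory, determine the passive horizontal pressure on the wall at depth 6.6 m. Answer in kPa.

K_p = (1 + sin φ)/(1 − sin φ) = 3.061.
σ_v = γz + q = 20.9 × 6.6 + 29 = 166.9 kPa.
σ_h = K_p σ_v = 3.061 × 166.9 = 511.0 kPa.

511 kPa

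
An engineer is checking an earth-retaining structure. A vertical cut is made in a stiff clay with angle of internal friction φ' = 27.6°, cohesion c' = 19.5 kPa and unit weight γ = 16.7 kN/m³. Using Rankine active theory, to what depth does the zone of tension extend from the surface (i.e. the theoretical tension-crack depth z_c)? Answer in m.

3.86 m

K_a = tan²(45° − 27.6°/2) = 0.3668; √K_a = 0.6056.
The active pressure is zero where K_a γ z = 2c√K_a, so z_c = 2c/(γ√K_a) = 2×19.5/(16.7×0.6056) = 3.856 m.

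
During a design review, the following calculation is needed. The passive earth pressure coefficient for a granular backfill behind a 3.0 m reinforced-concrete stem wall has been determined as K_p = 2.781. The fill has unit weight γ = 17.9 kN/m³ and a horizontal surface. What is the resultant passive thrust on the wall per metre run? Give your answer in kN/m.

224 kN/m

P = ½ K_p γ H² = 0.5 × 2.781 × 17.9 × 3.0² = 224.0 kN/m.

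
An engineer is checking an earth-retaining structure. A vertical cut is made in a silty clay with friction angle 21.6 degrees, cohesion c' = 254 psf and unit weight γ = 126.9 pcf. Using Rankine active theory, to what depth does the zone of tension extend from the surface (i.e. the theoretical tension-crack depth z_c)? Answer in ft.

5.89 ft

K_a = tan²(45° − 21.6°/2) = 0.4619; √K_a = 0.6796.
The active pressure is zero where K_a γ z = 2c√K_a, so z_c = 2c/(γ√K_a) = 2×254/(126.9×0.6796) = 5.890 ft.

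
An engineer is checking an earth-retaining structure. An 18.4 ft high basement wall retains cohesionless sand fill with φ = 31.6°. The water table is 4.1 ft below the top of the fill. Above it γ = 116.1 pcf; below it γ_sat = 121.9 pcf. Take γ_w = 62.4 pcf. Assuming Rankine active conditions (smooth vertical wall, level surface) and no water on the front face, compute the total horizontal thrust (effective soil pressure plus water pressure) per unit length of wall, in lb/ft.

10700 lb/ft

K_a = tan²(45° − φ/2) = 0.3123.
γ' = 121.9 − 62.4 = 59.50 pcf. Depth below WT = 14.3 ft.
σ'_h at WT = K_a γ d_w = 148.7 psf; at base = 148.7 + K_a γ' × 14.3 = 414.4 psf.
P₁ (0–4.1 ft) = ½×148.7×4.1 = 304.8. P₂ (4.1–18.4 ft) = ½(148.7+414.4)×14.3 = 4026.
P_w = ½ γ_w h₂² = 0.5×62.4×14.3² = 6380. Total = 304.8+4026+6380 = 10710 lb/ft.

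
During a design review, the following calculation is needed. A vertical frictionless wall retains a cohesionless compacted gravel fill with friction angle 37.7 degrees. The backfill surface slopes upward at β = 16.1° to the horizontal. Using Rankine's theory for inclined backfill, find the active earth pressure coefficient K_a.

0.265

K_a = cos β · (cos β − √(cos²β − cos²φ)) / (cos β + √(cos²β − cos²φ)).
cos β = 0.9608, cos φ = 0.7912, √(cos²β − cos²φ) = 0.5450.
K_a = 0.9608 × (0.9608 − 0.5450)/(0.9608 + 0.5450) = 0.2653.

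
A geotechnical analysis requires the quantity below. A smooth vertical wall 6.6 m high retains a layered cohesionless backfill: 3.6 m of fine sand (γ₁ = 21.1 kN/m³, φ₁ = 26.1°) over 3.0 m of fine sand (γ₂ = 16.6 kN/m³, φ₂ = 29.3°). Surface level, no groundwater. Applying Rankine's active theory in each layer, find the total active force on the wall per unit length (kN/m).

157 kN/m

K_a1 = tan²(45°−26.1°/2) = 0.3889; K_a2 = tan²(45°−29.3°/2) = 0.3428.
Layer 1: σ at base = K_a1 γ₁ h₁ = 29.54 kPa; P₁ = ½×29.54×3.6 = 53.18.
Layer 2: σ_v at top = γ₁h₁ = 75.96; σ_h top = K_a2×75.96 = 26.04; σ_h base = K_a2×(75.96+16.6×3.0) = 43.12.
P₂ = ½(26.04+43.12)×3.0 = 103.7. Total P_a = 53.18+103.7 = 156.9 kN/m.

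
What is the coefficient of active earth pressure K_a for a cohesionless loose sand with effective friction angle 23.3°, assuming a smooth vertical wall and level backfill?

K_a = tan²(45° − φ/2) = tan²(33.35°) = 0.4331.

0.433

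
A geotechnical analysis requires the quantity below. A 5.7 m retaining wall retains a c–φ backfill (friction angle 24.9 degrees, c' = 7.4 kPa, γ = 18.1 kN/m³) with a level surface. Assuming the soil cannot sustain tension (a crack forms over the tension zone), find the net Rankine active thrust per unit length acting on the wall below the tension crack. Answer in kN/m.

K_a = 0.4074; √K_a = 0.6383.
Tension-crack depth z_c = 2c/(γ√K_a) = 2×7.4/(18.1×0.6383) = 1.281 m.
σ_a at base = K_a γ H − 2c√K_a = 0.4074×18.1×5.7 − 2×7.4×0.6383 = 32.59 kPa.
P_a = ½ × 32.59 × (H − z_c) = 0.5×32.59×4.419 = 72.00 kN/m.

72.0 kN/m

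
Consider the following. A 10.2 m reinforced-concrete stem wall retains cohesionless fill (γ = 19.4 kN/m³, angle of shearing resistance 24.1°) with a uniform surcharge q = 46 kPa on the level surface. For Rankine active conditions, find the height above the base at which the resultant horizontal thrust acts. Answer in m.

3.94 m

K_a = 0.4201.
Triangular part P₁ = ½K_aγH² = 424.0 at H/3 = 3.400 m; rectangular part P₂ = K_a q H = 197.1 at H/2 = 5.100 m.
ȳ = (P₁·3.400 + P₂·5.100)/(P₁+P₂) = 3.940 m.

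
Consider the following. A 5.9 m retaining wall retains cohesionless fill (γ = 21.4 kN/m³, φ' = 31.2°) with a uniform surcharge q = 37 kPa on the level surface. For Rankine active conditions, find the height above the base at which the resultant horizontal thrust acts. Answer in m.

K_a = 0.3175.
Triangular part P₁ = ½K_aγH² = 118.3 at H/3 = 1.967 m; rectangular part P₂ = K_a q H = 69.31 at H/2 = 2.950 m.
ȳ = (P₁·1.967 + P₂·2.950)/(P₁+P₂) = 2.330 m.

2.33 m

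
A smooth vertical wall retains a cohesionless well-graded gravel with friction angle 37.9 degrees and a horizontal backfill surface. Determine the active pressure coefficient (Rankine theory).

K_a = tan²(45° − φ/2) = tan²(26.05°) = 0.2389.

0.239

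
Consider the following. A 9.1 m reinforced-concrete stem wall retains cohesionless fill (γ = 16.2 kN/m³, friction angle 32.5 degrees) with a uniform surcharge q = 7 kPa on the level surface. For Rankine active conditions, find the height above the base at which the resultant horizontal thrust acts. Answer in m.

K_a = 0.3010.
Triangular part P₁ = ½K_aγH² = 201.9 at H/3 = 3.033 m; rectangular part P₂ = K_a q H = 19.17 at H/2 = 4.550 m.
ȳ = (P₁·3.033 + P₂·4.550)/(P₁+P₂) = 3.165 m.

3.16 m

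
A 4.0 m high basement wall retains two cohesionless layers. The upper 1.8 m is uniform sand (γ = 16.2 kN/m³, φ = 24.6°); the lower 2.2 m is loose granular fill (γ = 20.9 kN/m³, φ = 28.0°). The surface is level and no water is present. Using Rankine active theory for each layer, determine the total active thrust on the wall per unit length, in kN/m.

K_a1 = tan²(45°−24.6°/2) = 0.4121; K_a2 = tan²(45°−28.0°/2) = 0.3610.
Layer 1: σ at base = K_a1 γ₁ h₁ = 12.02 kPa; P₁ = ½×12.02×1.8 = 10.82.
Layer 2: σ_v at top = γ₁h₁ = 29.16; σ_h top = K_a2×29.16 = 10.53; σ_h base = K_a2×(29.16+20.9×2.2) = 27.13.
P₂ = ½(10.53+27.13)×2.2 = 41.42. Total P_a = 10.82+41.42 = 52.24 kN/m.

52.2 kN/m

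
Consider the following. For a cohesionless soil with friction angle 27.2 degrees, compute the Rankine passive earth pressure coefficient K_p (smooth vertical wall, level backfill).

K_p = (1 + sin φ)/(1 − sin φ) = tan²(45° + 27.2°/2) = 2.684.

2.68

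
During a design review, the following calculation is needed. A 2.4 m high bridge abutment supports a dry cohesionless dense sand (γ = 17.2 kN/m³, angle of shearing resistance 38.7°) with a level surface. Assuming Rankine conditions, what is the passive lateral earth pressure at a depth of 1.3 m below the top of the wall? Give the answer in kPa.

K_p = (1 + sin φ)/(1 − sin φ) = 4.337.
σ_h = K_p γ z = 4.337 × 17.2 × 1.3 = 96.97 kPa.

97.0 kPa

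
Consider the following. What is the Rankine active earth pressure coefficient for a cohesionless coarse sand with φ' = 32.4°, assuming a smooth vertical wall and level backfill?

0.302

K_a = (1 − sin φ)/(1 + sin φ) = (1 − sin 32.4°)/(1 + sin 32.4°) = 0.3022.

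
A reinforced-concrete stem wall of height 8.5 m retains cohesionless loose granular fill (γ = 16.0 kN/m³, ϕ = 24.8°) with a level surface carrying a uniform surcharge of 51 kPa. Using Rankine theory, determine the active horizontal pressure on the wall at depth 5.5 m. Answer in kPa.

56.9 kPa

K_a = (1 − sin φ)/(1 + sin φ) = 0.4090.
σ_v = γz + q = 16.0 × 5.5 + 51 = 139.0 kPa.
σ_h = K_a σ_v = 0.4090 × 139.0 = 56.85 kPa.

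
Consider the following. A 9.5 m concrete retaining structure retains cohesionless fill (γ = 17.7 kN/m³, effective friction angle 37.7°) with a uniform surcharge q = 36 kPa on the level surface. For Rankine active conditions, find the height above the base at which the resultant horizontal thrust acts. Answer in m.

K_a = 0.2411.
Triangular part P₁ = ½K_aγH² = 192.5 at H/3 = 3.167 m; rectangular part P₂ = K_a q H = 82.44 at H/2 = 4.750 m.
ȳ = (P₁·3.167 + P₂·4.750)/(P₁+P₂) = 3.641 m.

3.64 m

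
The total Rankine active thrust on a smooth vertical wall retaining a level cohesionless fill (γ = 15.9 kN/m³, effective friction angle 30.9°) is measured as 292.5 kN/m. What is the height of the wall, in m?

K_a = 0.3214. P_a = ½ K_a γ H² ⇒ H = √(2P_a/(K_a γ)).
H = √(2×292.5/(0.3214×15.9)) = 10.70 m.

10.7 m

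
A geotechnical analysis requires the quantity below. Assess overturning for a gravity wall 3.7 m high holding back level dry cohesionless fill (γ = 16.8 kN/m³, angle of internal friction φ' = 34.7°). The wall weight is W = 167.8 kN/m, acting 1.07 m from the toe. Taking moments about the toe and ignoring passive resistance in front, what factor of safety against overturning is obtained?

K_a = tan²(45° − 34.7°/2) = 0.2745.
P_a = ½K_aγH² = 0.5×0.2745×16.8×3.7² = 31.56 kN/m, acting at H/3 = 1.233 m above the base.
Overturning moment M_o = P_a × H/3 = 31.56 × 1.233 = 38.93.
Resisting moment M_r = W × 1.07 = 167.8 × 1.07 = 179.5.
FS_overturning = M_r/M_o = 179.5/38.93 = 4.612.

4.61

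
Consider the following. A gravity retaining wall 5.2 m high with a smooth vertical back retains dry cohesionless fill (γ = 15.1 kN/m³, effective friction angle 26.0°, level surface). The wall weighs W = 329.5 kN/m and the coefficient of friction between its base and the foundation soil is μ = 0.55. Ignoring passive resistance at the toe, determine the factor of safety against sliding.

K_a = tan²(45° − 26.0°/2) = 0.3905.
P_a = ½K_aγH² = 0.5×0.3905×15.1×5.2² = 79.71 kN/m, acting at H/3 = 1.733 m above the base.
FS_sliding = μW / P_a = 0.55×329.5 / 79.71 = 2.273.

2.27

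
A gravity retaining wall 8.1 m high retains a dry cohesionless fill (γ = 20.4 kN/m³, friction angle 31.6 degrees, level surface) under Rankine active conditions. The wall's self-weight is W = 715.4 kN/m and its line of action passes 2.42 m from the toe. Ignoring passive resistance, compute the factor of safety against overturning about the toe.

3.07

K_a = tan²(45° − 31.6°/2) = 0.3123.
P_a = ½K_aγH² = 0.5×0.3123×20.4×8.1² = 209.0 kN/m, acting at H/3 = 2.700 m above the base.
Overturning moment M_o = P_a × H/3 = 209.0 × 2.700 = 564.4.
Resisting moment M_r = W × 2.42 = 715.4 × 2.42 = 1731.
FS_overturning = M_r/M_o = 1731/564.4 = 3.068.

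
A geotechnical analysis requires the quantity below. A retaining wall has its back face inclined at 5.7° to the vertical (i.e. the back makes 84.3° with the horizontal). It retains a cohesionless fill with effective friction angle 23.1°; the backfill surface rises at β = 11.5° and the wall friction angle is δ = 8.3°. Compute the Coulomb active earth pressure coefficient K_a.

K_a = sin²(α+φ) / [sin²α · sin(α−δ) · (1 + √{sin(φ+δ)sin(φ−β) / (sin(α−δ)sin(α+β))})²].
With α = 84.3°, φ = 23.1°, δ = 8.3°, β = 11.5°: K_a = 0.5363.

0.536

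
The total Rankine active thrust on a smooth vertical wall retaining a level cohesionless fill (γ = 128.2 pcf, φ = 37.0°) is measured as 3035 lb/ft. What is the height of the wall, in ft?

13.8 ft

K_a = 0.2486. P_a = ½ K_a γ H² ⇒ H = √(2P_a/(K_a γ)).
H = √(2×3035/(0.2486×128.2)) = 13.80 ft.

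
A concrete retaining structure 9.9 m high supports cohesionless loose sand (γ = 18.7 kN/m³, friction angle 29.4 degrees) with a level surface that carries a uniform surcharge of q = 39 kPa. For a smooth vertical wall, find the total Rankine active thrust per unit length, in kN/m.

K_a = tan²(45° − φ/2) = 0.3415.
Soil triangle: ½ K_a γ H² = 0.5×0.3415×18.7×9.9² = 312.9 kN/m.
Surcharge rectangle: K_a q H = 0.3415×39×9.9 = 131.8 kN/m.
Total = 312.9 + 131.8 = 444.8 kN/m.

445 kN/m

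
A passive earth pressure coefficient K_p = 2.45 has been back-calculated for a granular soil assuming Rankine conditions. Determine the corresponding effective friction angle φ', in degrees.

K_p = (1+sin φ)/(1−sin φ) ⇒ sin φ = (K_p − 1)/(K_p + 1) = 0.4203.
φ = arcsin(0.4203) = 24.85°.

24.9°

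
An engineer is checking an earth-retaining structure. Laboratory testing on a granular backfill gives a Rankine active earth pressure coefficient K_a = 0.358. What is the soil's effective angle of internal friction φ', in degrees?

28.2°

K_a = tan²(45° − φ/2) ⇒ 45° − φ/2 = arctan(√0.358) = 30.89°.
φ = 2(45° − 30.89°) = 28.21°.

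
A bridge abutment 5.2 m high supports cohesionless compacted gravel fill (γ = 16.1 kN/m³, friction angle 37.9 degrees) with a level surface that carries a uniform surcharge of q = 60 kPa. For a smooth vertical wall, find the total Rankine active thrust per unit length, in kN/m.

127 kN/m

K_a = tan²(45° − φ/2) = 0.2389.
Soil triangle: ½ K_a γ H² = 0.5×0.2389×16.1×5.2² = 52.01 kN/m.
Surcharge rectangle: K_a q H = 0.2389×60×5.2 = 74.55 kN/m.
Total = 52.01 + 74.55 = 126.6 kN/m.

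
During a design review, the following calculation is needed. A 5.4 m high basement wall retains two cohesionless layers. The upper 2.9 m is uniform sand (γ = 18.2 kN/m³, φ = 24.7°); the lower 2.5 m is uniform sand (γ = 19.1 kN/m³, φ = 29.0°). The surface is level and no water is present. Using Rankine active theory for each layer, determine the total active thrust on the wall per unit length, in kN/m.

K_a1 = tan²(45°−24.7°/2) = 0.4106; K_a2 = tan²(45°−29.0°/2) = 0.3470.
Layer 1: σ at base = K_a1 γ₁ h₁ = 21.67 kPa; P₁ = ½×21.67×2.9 = 31.42.
Layer 2: σ_v at top = γ₁h₁ = 52.78; σ_h top = K_a2×52.78 = 18.31; σ_h base = K_a2×(52.78+19.1×2.5) = 34.88.
P₂ = ½(18.31+34.88)×2.5 = 66.49. Total P_a = 31.42+66.49 = 97.91 kN/m.

97.9 kN/m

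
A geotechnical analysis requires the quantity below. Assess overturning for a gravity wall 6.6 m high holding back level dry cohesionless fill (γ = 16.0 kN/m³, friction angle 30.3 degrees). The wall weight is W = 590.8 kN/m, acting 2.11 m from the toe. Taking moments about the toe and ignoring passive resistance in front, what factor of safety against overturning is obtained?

4.94

K_a = tan²(45° − 30.3°/2) = 0.3293.
P_a = ½K_aγH² = 0.5×0.3293×16.0×6.6² = 114.8 kN/m, acting at H/3 = 2.200 m above the base.
Overturning moment M_o = P_a × H/3 = 114.8 × 2.200 = 252.5.
Resisting moment M_r = W × 2.11 = 590.8 × 2.11 = 1247.
FS_overturning = M_r/M_o = 1247/252.5 = 4.937.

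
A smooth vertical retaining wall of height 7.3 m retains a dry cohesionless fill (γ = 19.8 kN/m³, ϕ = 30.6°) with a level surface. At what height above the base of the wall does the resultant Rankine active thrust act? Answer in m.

2.43 m

K_a = 0.3253.
The pressure distribution is triangular, so the resultant acts at H/3 above the base = 7.3/3 = 2.433 m.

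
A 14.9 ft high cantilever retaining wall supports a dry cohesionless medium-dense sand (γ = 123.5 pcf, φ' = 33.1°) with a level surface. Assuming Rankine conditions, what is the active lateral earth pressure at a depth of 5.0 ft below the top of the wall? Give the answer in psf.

181 psf

K_a = (1 − sin φ)/(1 + sin φ) = 0.2936.
σ_h = K_a γ z = 0.2936 × 123.5 × 5.0 = 181.3 psf.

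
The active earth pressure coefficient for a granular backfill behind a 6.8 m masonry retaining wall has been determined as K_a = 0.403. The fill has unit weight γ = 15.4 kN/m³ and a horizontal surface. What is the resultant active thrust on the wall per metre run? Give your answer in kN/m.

P = ½ K_a γ H² = 0.5 × 0.403 × 15.4 × 6.8² = 143.5 kN/m.

143 kN/m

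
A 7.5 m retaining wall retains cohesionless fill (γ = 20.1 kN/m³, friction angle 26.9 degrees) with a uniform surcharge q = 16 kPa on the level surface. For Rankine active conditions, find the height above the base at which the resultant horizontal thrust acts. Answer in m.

K_a = 0.3770.
Triangular part P₁ = ½K_aγH² = 213.1 at H/3 = 2.500 m; rectangular part P₂ = K_a q H = 45.24 at H/2 = 3.750 m.
ȳ = (P₁·2.500 + P₂·3.750)/(P₁+P₂) = 2.719 m.

2.72 m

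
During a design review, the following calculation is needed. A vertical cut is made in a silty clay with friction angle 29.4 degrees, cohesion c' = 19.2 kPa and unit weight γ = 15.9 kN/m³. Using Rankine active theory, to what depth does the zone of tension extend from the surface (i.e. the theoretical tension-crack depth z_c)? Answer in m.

K_a = tan²(45° − 29.4°/2) = 0.3415; √K_a = 0.5844.
The active pressure is zero where K_a γ z = 2c√K_a, so z_c = 2c/(γ√K_a) = 2×19.2/(15.9×0.5844) = 4.133 m.

4.13 m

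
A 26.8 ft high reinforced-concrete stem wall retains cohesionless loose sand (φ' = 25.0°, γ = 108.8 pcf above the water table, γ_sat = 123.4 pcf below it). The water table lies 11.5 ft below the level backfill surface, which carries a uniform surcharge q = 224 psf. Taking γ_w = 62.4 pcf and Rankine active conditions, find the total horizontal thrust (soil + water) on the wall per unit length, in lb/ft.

K_a = tan²(45° − φ/2) = 0.4059.
γ' = 123.4 − 62.4 = 61.00 pcf. h₂ = H − d_w = 15.3 ft.
σ'_h: at surface K_a·q = 90.91; at WT K_a(q+γd_w) = 598.7; at base K_a(q+γd_w+γ'h₂) = 977.5 psf.
P₁ = ½(90.91+598.7)×11.5 = 3965; P₂ = ½(598.7+977.5)×15.3 = 12060; P_w = ½γ_w h₂² = 7304.
Total = 3965+12060+7304 = 23330 lb/ft.

23300 lb/ft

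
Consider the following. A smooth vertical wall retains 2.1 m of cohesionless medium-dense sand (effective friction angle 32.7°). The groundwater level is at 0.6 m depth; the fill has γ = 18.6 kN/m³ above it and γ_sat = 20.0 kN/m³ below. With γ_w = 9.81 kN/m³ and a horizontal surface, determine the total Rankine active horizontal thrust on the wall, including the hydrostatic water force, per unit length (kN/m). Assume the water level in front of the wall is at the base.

K_a = tan²(45° − φ/2) = 0.2985.
γ' = 20.0 − 9.81 = 10.19 kN/m³. Depth below WT = 1.5 m.
σ'_h at WT = K_a γ d_w = 3.331 kPa; at base = 3.331 + K_a γ' × 1.5 = 7.894 kPa.
P₁ (0–0.6 m) = ½×3.331×0.6 = 0.9994. P₂ (0.6–2.1 m) = ½(3.331+7.894)×1.5 = 8.419.
P_w = ½ γ_w h₂² = 0.5×9.81×1.5² = 11.04. Total = 0.9994+8.419+11.04 = 20.45 kN/m.

20.5 kN/m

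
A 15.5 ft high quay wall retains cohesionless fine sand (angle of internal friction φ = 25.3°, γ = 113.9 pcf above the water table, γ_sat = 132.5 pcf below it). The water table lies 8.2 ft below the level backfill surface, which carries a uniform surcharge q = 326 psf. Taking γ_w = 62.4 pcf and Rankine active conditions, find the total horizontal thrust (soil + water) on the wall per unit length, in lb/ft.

K_a = tan²(45° − φ/2) = 0.4012.
γ' = 132.5 − 62.4 = 70.10 pcf. h₂ = H − d_w = 7.3 ft.
σ'_h: at surface K_a·q = 130.8; at WT K_a(q+γd_w) = 505.5; at base K_a(q+γd_w+γ'h₂) = 710.8 psf.
P₁ = ½(130.8+505.5)×8.2 = 2609; P₂ = ½(505.5+710.8)×7.3 = 4439; P_w = ½γ_w h₂² = 1663.
Total = 2609+4439+1663 = 8711 lb/ft.

8710 lb/ft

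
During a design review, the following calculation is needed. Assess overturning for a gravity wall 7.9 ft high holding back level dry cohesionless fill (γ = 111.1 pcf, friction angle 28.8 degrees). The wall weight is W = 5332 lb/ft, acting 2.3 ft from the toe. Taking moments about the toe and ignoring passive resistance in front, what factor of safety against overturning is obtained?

3.84

K_a = tan²(45° − 28.8°/2) = 0.3498.
P_a = ½K_aγH² = 0.5×0.3498×111.1×7.9² = 1213 lb/ft, acting at H/3 = 2.633 ft above the base.
Overturning moment M_o = P_a × H/3 = 1213 × 2.633 = 3193.
Resisting moment M_r = W × 2.3 = 5332 × 2.3 = 12260.
FS_overturning = M_r/M_o = 12260/3193 = 3.841.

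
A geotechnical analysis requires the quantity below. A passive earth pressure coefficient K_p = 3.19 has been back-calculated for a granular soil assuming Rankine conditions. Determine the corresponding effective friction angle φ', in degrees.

K_p = (1+sin φ)/(1−sin φ) ⇒ sin φ = (K_p − 1)/(K_p + 1) = 0.5227.
φ = arcsin(0.5227) = 31.51°.

31.5°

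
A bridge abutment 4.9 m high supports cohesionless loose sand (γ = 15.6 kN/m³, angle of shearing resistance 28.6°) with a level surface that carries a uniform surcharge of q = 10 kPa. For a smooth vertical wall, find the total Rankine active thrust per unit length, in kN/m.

K_a = tan²(45° − φ/2) = 0.3525.
Soil triangle: ½ K_a γ H² = 0.5×0.3525×15.6×4.9² = 66.02 kN/m.
Surcharge rectangle: K_a q H = 0.3525×10×4.9 = 17.27 kN/m.
Total = 66.02 + 17.27 = 83.30 kN/m.

83.3 kN/m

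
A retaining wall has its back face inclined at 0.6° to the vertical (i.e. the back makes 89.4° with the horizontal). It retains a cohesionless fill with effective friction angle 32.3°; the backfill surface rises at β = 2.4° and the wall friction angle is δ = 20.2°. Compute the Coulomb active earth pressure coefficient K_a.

K_a = sin²(α+φ) / [sin²α · sin(α−δ) · (1 + √{sin(φ+δ)sin(φ−β) / (sin(α−δ)sin(α+β))})²].
With α = 89.4°, φ = 32.3°, δ = 20.2°, β = 2.4°: K_a = 0.2843.

0.284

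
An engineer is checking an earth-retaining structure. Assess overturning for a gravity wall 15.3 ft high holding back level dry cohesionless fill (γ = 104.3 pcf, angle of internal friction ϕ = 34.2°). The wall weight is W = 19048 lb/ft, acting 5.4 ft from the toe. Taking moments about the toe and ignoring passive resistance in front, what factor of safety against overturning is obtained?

5.89

K_a = tan²(45° − 34.2°/2) = 0.2803.
P_a = ½K_aγH² = 0.5×0.2803×104.3×15.3² = 3422 lb/ft, acting at H/3 = 5.100 ft above the base.
Overturning moment M_o = P_a × H/3 = 3422 × 5.100 = 17450.
Resisting moment M_r = W × 5.4 = 19048 × 5.4 = 102900.
FS_overturning = M_r/M_o = 102900/17450 = 5.893.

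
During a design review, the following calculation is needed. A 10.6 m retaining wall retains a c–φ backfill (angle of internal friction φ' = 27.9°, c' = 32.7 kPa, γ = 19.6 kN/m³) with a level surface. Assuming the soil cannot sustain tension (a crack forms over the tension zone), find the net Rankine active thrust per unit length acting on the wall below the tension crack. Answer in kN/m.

K_a = 0.3625; √K_a = 0.6020.
Tension-crack depth z_c = 2c/(γ√K_a) = 2×32.7/(19.6×0.6020) = 5.542 m.
σ_a at base = K_a γ H − 2c√K_a = 0.3625×19.6×10.6 − 2×32.7×0.6020 = 35.93 kPa.
P_a = ½ × 35.93 × (H − z_c) = 0.5×35.93×5.058 = 90.86 kN/m.

90.9 kN/m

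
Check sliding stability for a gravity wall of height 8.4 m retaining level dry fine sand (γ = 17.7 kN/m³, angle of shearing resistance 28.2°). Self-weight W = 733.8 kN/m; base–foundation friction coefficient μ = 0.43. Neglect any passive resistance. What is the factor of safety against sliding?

1.41

K_a = tan²(45° − 28.2°/2) = 0.3582.
P_a = ½K_aγH² = 0.5×0.3582×17.7×8.4² = 223.7 kN/m, acting at H/3 = 2.800 m above the base.
FS_sliding = μW / P_a = 0.43×733.8 / 223.7 = 1.411.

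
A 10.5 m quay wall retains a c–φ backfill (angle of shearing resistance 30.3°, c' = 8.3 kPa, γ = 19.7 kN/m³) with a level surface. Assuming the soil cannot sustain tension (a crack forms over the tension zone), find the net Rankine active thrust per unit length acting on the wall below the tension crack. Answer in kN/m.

265 kN/m

K_a = 0.3293; √K_a = 0.5739.
Tension-crack depth z_c = 2c/(γ√K_a) = 2×8.3/(19.7×0.5739) = 1.468 m.
σ_a at base = K_a γ H − 2c√K_a = 0.3293×19.7×10.5 − 2×8.3×0.5739 = 58.59 kPa.
P_a = ½ × 58.59 × (H − z_c) = 0.5×58.59×9.032 = 264.6 kN/m.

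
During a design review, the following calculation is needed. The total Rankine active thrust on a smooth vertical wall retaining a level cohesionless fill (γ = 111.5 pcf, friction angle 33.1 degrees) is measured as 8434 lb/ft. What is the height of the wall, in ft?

K_a = 0.2936. P_a = ½ K_a γ H² ⇒ H = √(2P_a/(K_a γ)).
H = √(2×8434/(0.2936×111.5)) = 22.70 ft.

22.7 ft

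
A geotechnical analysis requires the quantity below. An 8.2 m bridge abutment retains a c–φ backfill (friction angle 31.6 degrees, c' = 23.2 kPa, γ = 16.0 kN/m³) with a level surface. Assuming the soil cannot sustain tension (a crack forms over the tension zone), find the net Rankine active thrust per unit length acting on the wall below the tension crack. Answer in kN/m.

K_a = 0.3123; √K_a = 0.5589.
Tension-crack depth z_c = 2c/(γ√K_a) = 2×23.2/(16.0×0.5589) = 5.189 m.
σ_a at base = K_a γ H − 2c√K_a = 0.3123×16.0×8.2 − 2×23.2×0.5589 = 15.05 kPa.
P_a = ½ × 15.05 × (H − z_c) = 0.5×15.05×3.011 = 22.66 kN/m.

22.7 kN/m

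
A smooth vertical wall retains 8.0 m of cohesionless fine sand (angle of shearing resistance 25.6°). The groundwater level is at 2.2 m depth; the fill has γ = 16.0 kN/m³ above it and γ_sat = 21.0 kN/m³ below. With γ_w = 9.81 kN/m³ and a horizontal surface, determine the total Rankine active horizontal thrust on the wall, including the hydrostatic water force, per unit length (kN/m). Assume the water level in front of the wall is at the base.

336 kN/m

K_a = tan²(45° − φ/2) = 0.3966.
γ' = 21.0 − 9.81 = 11.19 kN/m³. Depth below WT = 5.8 m.
σ'_h at WT = K_a γ d_w = 13.96 kPa; at base = 13.96 + K_a γ' × 5.8 = 39.70 kPa.
P₁ (0–2.2 m) = ½×13.96×2.2 = 15.35. P₂ (2.2–8.0 m) = ½(13.96+39.70)×5.8 = 155.6.
P_w = ½ γ_w h₂² = 0.5×9.81×5.8² = 165.0. Total = 15.35+155.6+165.0 = 336.0 kN/m.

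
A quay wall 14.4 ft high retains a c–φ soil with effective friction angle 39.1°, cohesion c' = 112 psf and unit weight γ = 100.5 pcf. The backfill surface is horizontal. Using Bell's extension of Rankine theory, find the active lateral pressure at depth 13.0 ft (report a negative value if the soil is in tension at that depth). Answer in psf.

189 psf

K_a = (1 − sin φ)/(1 + sin φ) = 0.2265.
σ_a = K_a γ z − 2c√K_a = 0.2265×100.5×13.0 − 2×112×0.4759 = 189.3 psf.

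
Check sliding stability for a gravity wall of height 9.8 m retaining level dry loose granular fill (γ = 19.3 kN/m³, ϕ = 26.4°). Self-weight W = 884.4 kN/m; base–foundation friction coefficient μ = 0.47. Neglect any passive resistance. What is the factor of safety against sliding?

K_a = tan²(45° − 26.4°/2) = 0.3844.
P_a = ½K_aγH² = 0.5×0.3844×19.3×9.8² = 356.3 kN/m, acting at H/3 = 3.267 m above the base.
FS_sliding = μW / P_a = 0.47×884.4 / 356.3 = 1.167.

1.17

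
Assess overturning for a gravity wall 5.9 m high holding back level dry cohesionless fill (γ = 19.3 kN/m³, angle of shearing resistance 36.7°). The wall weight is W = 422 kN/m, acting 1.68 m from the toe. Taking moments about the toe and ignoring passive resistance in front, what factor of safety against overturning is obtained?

K_a = tan²(45° − 36.7°/2) = 0.2519.
P_a = ½K_aγH² = 0.5×0.2519×19.3×5.9² = 84.60 kN/m, acting at H/3 = 1.967 m above the base.
Overturning moment M_o = P_a × H/3 = 84.60 × 1.967 = 166.4.
Resisting moment M_r = W × 1.68 = 422 × 1.68 = 709.0.
FS_overturning = M_r/M_o = 709.0/166.4 = 4.261.

4.26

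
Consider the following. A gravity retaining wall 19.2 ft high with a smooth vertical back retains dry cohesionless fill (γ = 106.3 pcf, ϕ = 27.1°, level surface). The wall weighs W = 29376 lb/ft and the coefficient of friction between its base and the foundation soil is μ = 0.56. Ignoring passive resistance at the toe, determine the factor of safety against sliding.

2.24

K_a = tan²(45° − 27.1°/2) = 0.3741.
P_a = ½K_aγH² = 0.5×0.3741×106.3×19.2² = 7329 lb/ft, acting at H/3 = 6.400 ft above the base.
FS_sliding = μW / P_a = 0.56×29376 / 7329 = 2.245.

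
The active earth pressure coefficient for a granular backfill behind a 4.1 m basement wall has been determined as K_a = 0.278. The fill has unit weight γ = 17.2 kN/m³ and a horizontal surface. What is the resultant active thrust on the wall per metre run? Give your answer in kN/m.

P = ½ K_a γ H² = 0.5 × 0.278 × 17.2 × 4.1² = 40.19 kN/m.

40.2 kN/m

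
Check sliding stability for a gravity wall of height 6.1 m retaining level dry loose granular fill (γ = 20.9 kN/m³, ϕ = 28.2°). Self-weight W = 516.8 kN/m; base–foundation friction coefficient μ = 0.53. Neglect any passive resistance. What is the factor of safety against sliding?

K_a = tan²(45° − 28.2°/2) = 0.3582.
P_a = ½K_aγH² = 0.5×0.3582×20.9×6.1² = 139.3 kN/m, acting at H/3 = 2.033 m above the base.
FS_sliding = μW / P_a = 0.53×516.8 / 139.3 = 1.967.

1.97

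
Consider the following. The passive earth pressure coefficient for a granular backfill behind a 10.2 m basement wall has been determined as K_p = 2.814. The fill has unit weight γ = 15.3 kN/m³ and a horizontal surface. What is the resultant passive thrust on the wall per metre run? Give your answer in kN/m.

2240 kN/m

P = ½ K_p γ H² = 0.5 × 2.814 × 15.3 × 10.2² = 2240 kN/m.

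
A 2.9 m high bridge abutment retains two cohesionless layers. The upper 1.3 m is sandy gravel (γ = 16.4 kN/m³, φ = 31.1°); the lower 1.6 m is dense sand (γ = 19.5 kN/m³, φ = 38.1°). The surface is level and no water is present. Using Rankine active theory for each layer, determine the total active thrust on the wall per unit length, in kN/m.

18.4 kN/m

K_a1 = tan²(45°−31.1°/2) = 0.3188; K_a2 = tan²(45°−38.1°/2) = 0.2368.
Layer 1: σ at base = K_a1 γ₁ h₁ = 6.797 kPa; P₁ = ½×6.797×1.3 = 4.418.
Layer 2: σ_v at top = γ₁h₁ = 21.32; σ_h top = K_a2×21.32 = 5.049; σ_h base = K_a2×(21.32+19.5×1.6) = 12.44.
P₂ = ½(5.049+12.44)×1.6 = 13.99. Total P_a = 4.418+13.99 = 18.41 kN/m.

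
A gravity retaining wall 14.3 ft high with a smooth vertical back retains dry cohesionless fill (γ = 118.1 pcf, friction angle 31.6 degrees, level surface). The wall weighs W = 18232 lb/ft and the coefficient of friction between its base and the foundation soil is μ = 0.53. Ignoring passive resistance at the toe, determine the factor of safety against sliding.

K_a = tan²(45° − 31.6°/2) = 0.3123.
P_a = ½K_aγH² = 0.5×0.3123×118.1×14.3² = 3772 lb/ft, acting at H/3 = 4.767 ft above the base.
FS_sliding = μW / P_a = 0.53×18232 / 3772 = 2.562.

2.56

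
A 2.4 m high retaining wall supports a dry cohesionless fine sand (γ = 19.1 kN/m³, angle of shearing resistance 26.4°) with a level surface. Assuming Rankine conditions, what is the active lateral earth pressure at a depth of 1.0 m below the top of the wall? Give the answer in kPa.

7.34 kPa

K_a = (1 − sin φ)/(1 + sin φ) = 0.3844.
σ_h = K_a γ z = 0.3844 × 19.1 × 1.0 = 7.343 kPa.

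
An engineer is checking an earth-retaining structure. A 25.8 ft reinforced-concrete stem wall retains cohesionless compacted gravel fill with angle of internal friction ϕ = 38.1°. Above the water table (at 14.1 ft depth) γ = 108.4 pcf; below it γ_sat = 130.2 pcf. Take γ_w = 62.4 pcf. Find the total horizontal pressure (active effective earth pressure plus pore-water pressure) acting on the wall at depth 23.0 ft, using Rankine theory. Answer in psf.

K_a = (1 − sin φ)/(1 + sin φ) = 0.2368.
γ' = 130.2 − 62.4 = 67.80 pcf.
Effective vertical stress at 23.0 ft: σ'_v = 108.4×14.1 + 67.80×8.90 = 2132 psf.
σ'_h = K_a σ'_v = 0.2368 × 2132 = 504.9 psf; u = γ_w × 8.90 = 555.4 psf.
Total σ_h = 504.9 + 555.4 = 1060 psf.

1060 psf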